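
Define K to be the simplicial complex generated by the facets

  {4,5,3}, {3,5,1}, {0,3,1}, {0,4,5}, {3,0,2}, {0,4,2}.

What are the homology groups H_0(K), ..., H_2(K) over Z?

H_0 ≅ Z,  H_1 ≅ Z,  H_2 = 0.

Take the total order 0 < 1 < 2 < 3 < 4 < 5 on the vertex set. Then K (dimension 2) consists of the simplices:

  0-simplices (6): [0], [1], [2], [3], [4], [5]
  1-simplices (12): [0,1], [0,2], [0,3], [0,4], [0,5], [1,3], [1,5], [2,3], [2,4], [3,4], [3,5], [4,5]
  2-simplices (6): [0,1,3], [0,2,3], [0,2,4], [0,4,5], [1,3,5], [3,4,5]

giving chain groups C_0 ≅ Z^6, C_1 ≅ Z^12, C_2 ≅ Z^6.

∂_1: C_1 → C_0 maps an edge to its endpoints' difference, ∂[p,q] = q − p.
As a 6×12 matrix over Z this has rank 5, with invariant factors (1,1,1,1,1).

∂_2: C_2 → C_1 sends each 2-simplex [p,q,r] to [q,r] − [p,r] + [p,q]. For instance
  ∂[0,4,5] = [4,5] − [0,5] + [0,4],
  ∂[0,2,3] = [2,3] − [0,3] + [0,2].
This gives a 12×6 integer matrix of rank 6; reducing to Smith normal form yields diagonal entries (1,1,1,1,1,1).

From H_k ≅ ker(∂_k) / im(∂_{k+1}) we obtain:

  H_0: rank C_0 − rank ∂_1 = 6 − 5 = 1, and the invariant factors of ∂_1 are all 1, so H_0 ≅ Z.
  H_1: rank ker ∂_1 − rank ∂_2 = (12 − 5) − 6 = 1, and the invariant factors of ∂_2 are all 1, so H_1 ≅ Z.
  H_2: rank ker ∂_2 − rank ∂_3 = (6 − 6) − 0 = 0, and there is no ∂_3, so H_2 ≅ 0.

(K is a triangulation of the cylinder S^1 x I.)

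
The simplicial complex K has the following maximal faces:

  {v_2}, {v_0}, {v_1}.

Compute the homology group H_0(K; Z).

K has 3 vertices.
rank ∂_0 = 0, rank ∂_1 = 0 ⇒ b_0 = 3 − 0 − 0 = 3. So H_0 ≅ Z^3.

H_0 = Z^3.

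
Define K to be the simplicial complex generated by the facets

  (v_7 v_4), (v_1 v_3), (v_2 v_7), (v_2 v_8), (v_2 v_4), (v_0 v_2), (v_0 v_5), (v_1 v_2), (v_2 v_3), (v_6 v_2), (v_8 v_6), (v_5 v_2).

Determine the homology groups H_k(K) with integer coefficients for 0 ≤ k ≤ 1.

H_0 ≅ Z,  H_1 ≅ Z^4.

We work with the vertex ordering v_0 < v_1 < v_2 < v_3 < v_4 < v_5 < v_6 < v_7 < v_8. The simplices of K, each written with vertices in increasing order, are:

  0-simplices (9): [v_0], [v_1], [v_2], [v_3], [v_4], [v_5], [v_6], [v_7], [v_8]
  1-simplices (12): [v_0,v_2], [v_0,v_5], [v_1,v_2], [v_1,v_3], [v_2,v_3], [v_2,v_4], [v_2,v_5], [v_2,v_6], [v_2,v_7], [v_2,v_8], [v_4,v_7], [v_6,v_8]

so the chain groups are C_0 ≅ Z^9, C_1 ≅ Z^12.

Boundary ∂_1: C_1 → C_0 sends each edge [p,q] (with p < q) to q − p. For instance
  ∂[v_1,v_2] = [v_2] − [v_1].
This gives a 9×12 integer matrix of rank 8; reducing to Smith normal form yields diagonal entries (1,1,1,1,1,1,1,1).

Reading off H_k = ker ∂_k / im ∂_{k+1}:

  H_0: rank C_0 − rank ∂_1 = 9 − 8 = 1, and the invariant factors of ∂_1 are all 1, so H_0 ≅ Z.
  H_1: rank ker ∂_1 − rank ∂_2 = (12 − 8) − 0 = 4, and there is no ∂_2, so H_1 ≅ Z^4.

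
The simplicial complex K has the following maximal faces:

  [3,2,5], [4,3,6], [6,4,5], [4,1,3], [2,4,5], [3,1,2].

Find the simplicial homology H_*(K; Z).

K has 6 vertices, 12 edges, 6 triangles.
rank ∂_0 = 0, rank ∂_1 = 5 ⇒ b_0 = 6 − 0 − 5 = 1; all invariant factors of ∂_1 are 1 so no torsion. So H_0 ≅ Z.
rank ∂_1 = 5, rank ∂_2 = 6 ⇒ b_1 = 12 − 5 − 6 = 1; all invariant factors of ∂_2 are 1 so no torsion. So H_1 ≅ Z.
rank ∂_2 = 6, rank ∂_3 = 0 ⇒ b_2 = 6 − 6 − 0 = 0. So H_2 ≅ 0.

H_0 = Z,  H_1 = Z,  H_2 = 0.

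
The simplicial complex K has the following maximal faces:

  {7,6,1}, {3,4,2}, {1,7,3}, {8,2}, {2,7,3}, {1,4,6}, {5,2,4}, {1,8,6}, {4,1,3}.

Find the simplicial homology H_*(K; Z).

H_0 ≅ Z,  H_1 ≅ Z,  H_2 = 0.

Order the vertices as 1 < 2 < 3 < 4 < 5 < 6 < 7 < 8. Listing each simplex with vertices in this order, K has dimension 2 with simplices:

  0-simplices (8): [1], [2], [3], [4], [5], [6], [7], [8]
  1-simplices (16): [1,3], [1,4], [1,6], [1,7], [1,8], [2,3], [2,4], [2,5], [2,7], [2,8], [3,4], [3,7], [4,5], [4,6], [6,7], [6,8]
  2-simplices (8): [1,3,4], [1,3,7], [1,4,6], [1,6,7], [1,6,8], [2,3,4], [2,3,7], [2,4,5]

giving chain groups C_0 ≅ Z^8, C_1 ≅ Z^16, C_2 ≅ Z^8.

The boundary map ∂_1: C_1 → C_0 sends each edge [p,q] (with p < q) to q − p. For instance
  ∂[6,7] = [7] − [6].
The resulting 8×16 matrix has rank 7, and its Smith normal form has invariant factors (1,1,1,1,1,1,1).

∂_2: C_2 → C_1 acts by ∂[p,q,r] = [q,r] − [p,r] + [p,q]. For instance
  ∂[1,6,8] = [6,8] − [1,8] + [1,6],
  ∂[2,3,4] = [3,4] − [2,4] + [2,3].
As a 16×8 matrix over Z this has rank 8, with invariant factors (1,1,1,1,1,1,1,1).

Now H_k = ker ∂_k / im ∂_{k+1}, so:

  H_0: rank C_0 − rank ∂_1 = 8 − 7 = 1, and the invariant factors of ∂_1 are all 1, so H_0 ≅ Z.
  H_1: rank ker ∂_1 − rank ∂_2 = (16 − 7) − 8 = 1, and the invariant factors of ∂_2 are all 1, so H_1 ≅ Z.
  H_2: rank ker ∂_2 − rank ∂_3 = (8 − 8) − 0 = 0, and there is no ∂_3, so H_2 ≅ 0.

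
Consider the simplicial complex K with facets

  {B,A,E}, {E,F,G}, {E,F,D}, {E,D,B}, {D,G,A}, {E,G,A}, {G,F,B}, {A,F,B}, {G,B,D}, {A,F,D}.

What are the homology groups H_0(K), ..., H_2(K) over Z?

Fix the vertex order A < B < D < E < F < G and write every simplex with vertices in increasing order. Then dim K = 2 and the simplices of K are:

  0-simplices (6): A, B, D, E, F, G
  1-simplices (15): AB, AD, AE, AF, AG, BD, BE, BF, BG, DE, DF, DG, EF, EG, FG
  2-simplices (10): ABE, ABF, ADF, ADG, AEG, BDE, BDG, BFG, DEF, EFG

Hence C_0 ≅ Z^6, C_1 ≅ Z^15, C_2 ≅ Z^10.

∂_1: C_1 → C_0 maps an edge to its endpoints' difference, ∂[p,q] = q − p.
This gives a 6×15 integer matrix of rank 5; reducing to Smith normal form yields diagonal entries (1,1,1,1,1).

The boundary map ∂_2: C_2 → C_1 acts by ∂[p,q,r] = [q,r] − [p,r] + [p,q]. For instance
  ∂BDE = DE − BE + BD,
  ∂EFG = FG − EG + EF.
The 15×10 boundary matrix has rank 10 and Smith normal form diag(1,1,1,1,1,1,1,1,1,2).

Computing H_k = (kernel of ∂_k) / (image of ∂_{k+1}):

  H_0: rank C_0 − rank ∂_1 = 6 − 5 = 1, and the invariant factors of ∂_1 are all 1, so H_0 ≅ Z.
  H_1: rank ker ∂_1 − rank ∂_2 = (15 − 5) − 10 = 0, and ∂_2 has invariant factor 2 > 1, so H_1 ≅ Z/2Z.
  H_2: rank ker ∂_2 − rank ∂_3 = (10 − 10) − 0 = 0, and there is no ∂_3, so H_2 ≅ 0.

As a check, the Euler characteristic is 6 − 15 + 10 = 1, which agrees with 1 − 0 + 0 = 1.
(K is a triangulation of the real projective plane RP^2.)

H_0 ≅ Z,  H_1 ≅ Z/2Z,  H_2 = 0.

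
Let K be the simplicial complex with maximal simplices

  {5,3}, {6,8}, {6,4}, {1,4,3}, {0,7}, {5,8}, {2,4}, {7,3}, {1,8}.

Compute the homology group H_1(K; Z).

H_1 ≅ Z^2.

K has 9 vertices, 11 edges, 1 triangle.
rank ∂_1 = 8, rank ∂_2 = 1 ⇒ b_1 = 11 − 8 − 1 = 2; all invariant factors of ∂_2 are 1 so no torsion. So H_1 ≅ Z^2.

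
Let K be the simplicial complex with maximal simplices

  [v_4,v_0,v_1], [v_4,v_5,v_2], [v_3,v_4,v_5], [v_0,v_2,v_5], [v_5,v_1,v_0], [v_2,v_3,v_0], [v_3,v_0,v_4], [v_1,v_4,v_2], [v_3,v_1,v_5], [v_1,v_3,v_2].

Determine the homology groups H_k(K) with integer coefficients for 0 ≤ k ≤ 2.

H_0 ≅ Z,  H_1 ≅ Z/2,  H_2 = 0.

Take the total order v_0 < v_1 < v_2 < v_3 < v_4 < v_5 on the vertex set. Then K (dimension 2) consists of the simplices:

  0-simplices (6): [v_0], [v_1], [v_2], [v_3], [v_4], [v_5]
  1-simplices (15): (15 of them)
  2-simplices (10): [v_0,v_1,v_4], [v_0,v_1,v_5], [v_0,v_2,v_3], [v_0,v_2,v_5], [v_0,v_3,v_4], [v_1,v_2,v_3], [v_1,v_2,v_4], [v_1,v_3,v_5], [v_2,v_4,v_5], [v_3,v_4,v_5]

giving chain groups C_0 ≅ Z^6, C_1 ≅ Z^15, C_2 ≅ Z^10.

The boundary map ∂_1: C_1 → C_0 maps an edge to its endpoints' difference, ∂[p,q] = q − p.
As a 6×15 matrix over Z this has rank 5, with invariant factors (1,1,1,1,1).

The boundary map ∂_2: C_2 → C_1 acts by ∂[p,q,r] = [q,r] − [p,r] + [p,q]. For instance
  ∂[v_0,v_2,v_5] = [v_2,v_5] − [v_0,v_5] + [v_0,v_2],
  ∂[v_1,v_2,v_3] = [v_2,v_3] − [v_1,v_3] + [v_1,v_2].
As a 15×10 matrix over Z this has rank 10, with invariant factors (1,1,1,1,1,1,1,1,1,2).

From H_k ≅ ker(∂_k) / im(∂_{k+1}) we obtain:

  H_0: rank C_0 − rank ∂_1 = 6 − 5 = 1, and the invariant factors of ∂_1 are all 1, so H_0 ≅ Z.
  H_1: rank ker ∂_1 − rank ∂_2 = (15 − 5) − 10 = 0, and ∂_2 has invariant factor 2 > 1, so H_1 ≅ Z/2.
  H_2: rank ker ∂_2 − rank ∂_3 = (10 − 10) − 0 = 0, and there is no ∂_3, so H_2 ≅ 0.

As a check, the Euler characteristic is 6 − 15 + 10 = 1, which agrees with 1 − 0 + 0 = 1.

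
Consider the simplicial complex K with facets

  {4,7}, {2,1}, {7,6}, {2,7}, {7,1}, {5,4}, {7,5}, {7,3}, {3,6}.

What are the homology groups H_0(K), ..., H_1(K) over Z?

H_0 = Z,  H_1 = Z^3.

K has 7 vertices, 9 edges.
rank ∂_0 = 0, rank ∂_1 = 6 ⇒ b_0 = 7 − 0 − 6 = 1; all invariant factors of ∂_1 are 1 so no torsion. So H_0 = Z.
rank ∂_1 = 6, rank ∂_2 = 0 ⇒ b_1 = 9 − 6 − 0 = 3. So H_1 = Z^3.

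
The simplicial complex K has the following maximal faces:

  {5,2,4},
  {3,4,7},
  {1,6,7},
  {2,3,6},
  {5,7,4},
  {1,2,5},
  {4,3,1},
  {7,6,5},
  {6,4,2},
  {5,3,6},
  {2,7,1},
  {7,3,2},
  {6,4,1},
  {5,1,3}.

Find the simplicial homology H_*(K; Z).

H_0 = Z,  H_1 = Z^2,  H_2 = Z.

Order the vertices as 1 < 2 < 3 < 4 < 5 < 6 < 7. Listing each simplex with vertices in this order, K has dimension 2 with simplices:

  0-simplices (7): [1], [2], [3], [4], [5], [6], [7]
  1-simplices (21): [1,2], [1,3], [1,4], [1,5], [1,6], [1,7], [2,3], [2,4], [2,5], [2,6], [2,7], [3,4], [3,5], [3,6], [3,7], [4,5], [4,6], [4,7], [5,6], [5,7], [6,7]
  2-simplices (14): [1,2,5], [1,2,7], [1,3,4], [1,3,5], [1,4,6], [1,6,7], [2,3,6], [2,3,7], [2,4,5], [2,4,6], [3,4,7], [3,5,6], [4,5,7], [5,6,7]

Hence C_0 ≅ Z^7, C_1 ≅ Z^21, C_2 ≅ Z^14.

The boundary map ∂_1: C_1 → C_0 maps an edge to its endpoints' difference, ∂[p,q] = q − p. For instance
  ∂[1,2] = [2] − [1].
This gives a 7×21 integer matrix of rank 6; reducing to Smith normal form yields diagonal entries (1,1,1,1,1,1).

Boundary ∂_2: C_2 → C_1 acts by ∂[p,q,r] = [q,r] − [p,r] + [p,q]. For instance
  ∂[2,3,6] = [3,6] − [2,6] + [2,3],
  ∂[2,4,6] = [4,6] − [2,6] + [2,4].
The resulting 21×14 matrix has rank 13, and its Smith normal form has invariant factors (1,1,1,1,1,1,1,1,1,1,1,1,1).

Reading off H_k = ker ∂_k / im ∂_{k+1}:

  H_0: rank C_0 − rank ∂_1 = 7 − 6 = 1, and the invariant factors of ∂_1 are all 1, so H_0 = Z.
  H_1: rank ker ∂_1 − rank ∂_2 = (21 − 6) − 13 = 2, and the invariant factors of ∂_2 are all 1, so H_1 = Z^2.
  H_2: rank ker ∂_2 − rank ∂_3 = (14 − 13) − 0 = 1, and there is no ∂_3, so H_2 = Z.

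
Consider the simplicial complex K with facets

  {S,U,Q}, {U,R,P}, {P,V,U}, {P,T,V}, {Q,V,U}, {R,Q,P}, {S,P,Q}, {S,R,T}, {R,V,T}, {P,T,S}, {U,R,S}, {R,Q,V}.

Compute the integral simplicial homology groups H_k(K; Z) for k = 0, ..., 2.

H_0 = Z,  H_1 = Z/2,  H_2 = 0.

Fix the vertex order P < Q < R < S < T < U < V and write every simplex with vertices in increasing order. Then dim K = 2 and the simplices of K are:

  0-simplices (7): P, Q, R, S, T, U, V
  1-simplices (18): PQ, PR, PS, PT, PU, PV, QR, QS, QU, QV, RS, RT, RU, RV, ST, SU, TV, UV
  2-simplices (12): PQR, PQS, PRU, PST, PTV, PUV, QRV, QSU, QUV, RST, RSU, RTV

giving chain groups C_0 ≅ Z^7, C_1 ≅ Z^18, C_2 ≅ Z^12.

Boundary ∂_1: C_1 → C_0 is given by ∂[p,q] = [q] − [p].
As a 7×18 matrix over Z this has rank 6, with invariant factors (1,1,1,1,1,1).

Boundary ∂_2: C_2 → C_1 sends each 2-simplex [p,q,r] to [q,r] − [p,r] + [p,q]. For instance
  ∂PTV = TV − PV + PT,
  ∂QUV = UV − QV + QU.
The 18×12 boundary matrix has rank 12 and Smith normal form diag(1,1,1,1,1,1,1,1,1,1,1,2).

Reading off H_k = ker ∂_k / im ∂_{k+1}:

  H_0: rank C_0 − rank ∂_1 = 7 − 6 = 1, and the invariant factors of ∂_1 are all 1, so H_0 ≅ Z.
  H_1: rank ker ∂_1 − rank ∂_2 = (18 − 6) − 12 = 0, and ∂_2 has invariant factor 2 > 1, so H_1 ≅ Z/2.
  H_2: rank ker ∂_2 − rank ∂_3 = (12 − 12) − 0 = 0, and there is no ∂_3, so H_2 ≅ 0.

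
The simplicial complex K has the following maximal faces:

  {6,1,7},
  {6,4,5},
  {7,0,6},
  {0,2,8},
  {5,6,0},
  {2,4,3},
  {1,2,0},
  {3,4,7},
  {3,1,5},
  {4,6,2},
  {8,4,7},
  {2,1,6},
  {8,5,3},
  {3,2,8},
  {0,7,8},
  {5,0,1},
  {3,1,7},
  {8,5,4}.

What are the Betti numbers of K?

Take the total order 0 < 1 < 2 < 3 < 4 < 5 < 6 < 7 < 8 on the vertex set. Then K (dimension 2) consists of the simplices:

  0-simplices (9): [0], [1], [2], [3], [4], [5], [6], [7], [8]
  1-simplices (27): (27 of them)
  2-simplices (18): [0,1,2], [0,1,5], [0,2,8], [0,5,6], [0,6,7], [0,7,8], [1,2,6], [1,3,5], [1,3,7], [1,6,7], [2,3,4], [2,3,8], [2,4,6], [3,4,7], [3,5,8], [4,5,6], [4,5,8], [4,7,8]

giving chain groups C_0 ≅ Z^9, C_1 ≅ Z^27, C_2 ≅ Z^18.

∂_1: C_1 → C_0 sends each edge [p,q] (with p < q) to q − p.
As a 9×27 matrix over Z this has rank 8, with invariant factors (1,1,1,1,1,1,1,1).

The boundary map ∂_2: C_2 → C_1 maps a triangle to the signed sum of its edges. For instance
  ∂[1,3,7] = [3,7] − [1,7] + [1,3],
  ∂[4,5,8] = [5,8] − [4,8] + [4,5].
As a 27×18 matrix over Z this has rank 18, with invariant factors (1,1,1,1,1,1,1,1,1,1,1,1,1,1,1,1,1,2).

Reading off H_k = ker ∂_k / im ∂_{k+1}:

  H_0: rank C_0 − rank ∂_1 = 9 − 8 = 1, and the invariant factors of ∂_1 are all 1, so H_0 ≅ Z.
  H_1: rank ker ∂_1 − rank ∂_2 = (27 − 8) − 18 = 1, and ∂_2 has invariant factor 2 > 1, so H_1 ≅ Z ⊕ Z_2.
  H_2: rank ker ∂_2 − rank ∂_3 = (18 − 18) − 0 = 0, and there is no ∂_3, so H_2 ≅ 0.

As a check, the Euler characteristic is 9 − 27 + 18 = 0, which agrees with 1 − 1 + 0 = 0.

Hence the Betti numbers are b_0 = 1, b_1 = 1, b_2 = 0.

b_0 = 1, b_1 = 1, b_2 = 0.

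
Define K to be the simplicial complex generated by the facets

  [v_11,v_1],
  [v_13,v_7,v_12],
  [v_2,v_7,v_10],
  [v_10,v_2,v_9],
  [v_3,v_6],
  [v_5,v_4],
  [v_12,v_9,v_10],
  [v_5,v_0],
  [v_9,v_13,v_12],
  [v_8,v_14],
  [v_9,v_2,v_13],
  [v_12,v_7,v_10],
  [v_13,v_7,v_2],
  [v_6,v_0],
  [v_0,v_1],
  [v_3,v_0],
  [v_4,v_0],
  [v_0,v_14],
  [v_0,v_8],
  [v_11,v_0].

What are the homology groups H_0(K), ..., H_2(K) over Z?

Fix the vertex order v_0 < v_1 < v_2 < v_3 < v_4 < v_5 < v_6 < v_7 < v_8 < v_9 < v_10 < v_11 < v_12 < v_13 < v_14 and write every simplex with vertices in increasing order. Then dim K = 2 and the simplices of K are:

  0-simplices (15): [v_0], [v_1], [v_2], [v_3], [v_4], [v_5], [v_6], [v_7], [v_8], [v_9], [v_10], [v_11], [v_12], [v_13], [v_14]
  1-simplices (24): (24 of them)
  2-simplices (8): [v_2,v_7,v_10], [v_2,v_7,v_13], [v_2,v_9,v_10], [v_2,v_9,v_13], [v_7,v_10,v_12], [v_7,v_12,v_13], [v_9,v_10,v_12], [v_9,v_12,v_13]

giving chain groups C_0 ≅ Z^15, C_1 ≅ Z^24, C_2 ≅ Z^8.

Boundary ∂_1: C_1 → C_0 maps an edge to its endpoints' difference, ∂[p,q] = q − p.
The resulting 15×24 matrix has rank 13, and its Smith normal form has invariant factors (1,1,1,1,1,1,1,1,1,1,1,1,1).

Boundary ∂_2: C_2 → C_1 maps a triangle to the signed sum of its edges. For instance
  ∂[v_2,v_9,v_10] = [v_9,v_10] − [v_2,v_10] + [v_2,v_9],
  ∂[v_2,v_7,v_13] = [v_7,v_13] − [v_2,v_13] + [v_2,v_7].
The resulting 24×8 matrix has rank 7, and its Smith normal form has invariant factors (1,1,1,1,1,1,1).

Now H_k = ker ∂_k / im ∂_{k+1}, so:

  H_0: rank C_0 − rank ∂_1 = 15 − 13 = 2, and the invariant factors of ∂_1 are all 1, so H_0 ≅ Z^2.
  H_1: rank ker ∂_1 − rank ∂_2 = (24 − 13) − 7 = 4, and the invariant factors of ∂_2 are all 1, so H_1 ≅ Z^4.
  H_2: rank ker ∂_2 − rank ∂_3 = (8 − 7) − 0 = 1, and there is no ∂_3, so H_2 ≅ Z.

(K is a triangulation of the disjoint union of a wedge of 4 circles and the 2-sphere S^2.)

H_0 ≅ Z^2,  H_1 ≅ Z^4,  H_2 ≅ Z.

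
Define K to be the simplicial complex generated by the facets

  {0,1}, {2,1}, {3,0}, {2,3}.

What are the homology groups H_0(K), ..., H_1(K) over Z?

H_0 = Z,  H_1 = Z.

Fix the vertex order 0 < 1 < 2 < 3 and write every simplex with vertices in increasing order. Then dim K = 1 and the simplices of K are:

  0-simplices (4): [0], [1], [2], [3]
  1-simplices (4): [0,1], [0,3], [1,2], [2,3]

so the chain groups are C_0 ≅ Z^4, C_1 ≅ Z^4.

The boundary map ∂_1: C_1 → C_0 is given by ∂[p,q] = [q] − [p]. For instance
  ∂[0,3] = [3] − [0].
As a 4×4 matrix over Z this has rank 3, with invariant factors (1,1,1).

Reading off H_k = ker ∂_k / im ∂_{k+1}:

  H_0: rank C_0 − rank ∂_1 = 4 − 3 = 1, and the invariant factors of ∂_1 are all 1, so H_0 = Z.
  H_1: rank ker ∂_1 − rank ∂_2 = (4 − 3) − 0 = 1, and there is no ∂_2, so H_1 = Z.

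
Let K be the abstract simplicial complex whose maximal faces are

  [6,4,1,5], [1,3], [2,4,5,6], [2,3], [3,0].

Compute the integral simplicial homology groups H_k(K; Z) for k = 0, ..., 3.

We work with the vertex ordering 0 < 1 < 2 < 3 < 4 < 5 < 6. The simplices of K, each written with vertices in increasing order, are:

  0-simplices (7): [0], [1], [2], [3], [4], [5], [6]
  1-simplices (12): [0,3], [1,3], [1,4], [1,5], [1,6], [2,3], [2,4], [2,5], [2,6], [4,5], [4,6], [5,6]
  2-simplices (7): [1,4,5], [1,4,6], [1,5,6], [2,4,5], [2,4,6], [2,5,6], [4,5,6]
  3-simplices (2): [1,4,5,6], [2,4,5,6]

Hence C_0 ≅ Z^7, C_1 ≅ Z^12, C_2 ≅ Z^7, C_3 ≅ Z^2.

∂_1: C_1 → C_0 is given by ∂[p,q] = [q] − [p].
This gives a 7×12 integer matrix of rank 6; reducing to Smith normal form yields diagonal entries (1,1,1,1,1,1).

∂_2: C_2 → C_1 maps a triangle to the signed sum of its edges. For instance
  ∂[2,4,5] = [4,5] − [2,5] + [2,4],
  ∂[4,5,6] = [5,6] − [4,6] + [4,5].
The resulting 12×7 matrix has rank 5, and its Smith normal form has invariant factors (1,1,1,1,1).

The boundary map ∂_3: C_3 → C_2 sends each 3-simplex σ to the alternating sum Σ_i (−1)^i (σ with its i-th vertex removed). For instance
  ∂[1,4,5,6] = [4,5,6] − [1,5,6] + [1,4,6] − [1,4,5],
  ∂[2,4,5,6] = [4,5,6] − [2,5,6] + [2,4,6] − [2,4,5].
As a 7×2 matrix over Z this has rank 2, with invariant factors (1,1).

Computing H_k = (kernel of ∂_k) / (image of ∂_{k+1}):

  H_0: rank C_0 − rank ∂_1 = 7 − 6 = 1, and the invariant factors of ∂_1 are all 1, so H_0 ≅ Z.
  H_1: rank ker ∂_1 − rank ∂_2 = (12 − 6) − 5 = 1, and the invariant factors of ∂_2 are all 1, so H_1 ≅ Z.
  H_2: rank ker ∂_2 − rank ∂_3 = (7 − 5) − 2 = 0, and the invariant factors of ∂_3 are all 1, so H_2 ≅ 0.
  H_3: rank ker ∂_3 − rank ∂_4 = (2 − 2) − 0 = 0, and there is no ∂_4, so H_3 ≅ 0.

H_0 = Z,  H_1 = Z,  H_2 = 0,  H_3 = 0.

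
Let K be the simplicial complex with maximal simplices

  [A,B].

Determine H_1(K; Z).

H_1 ≅ 0.

Order the vertices as A < B. Listing each simplex with vertices in this order, K has dimension 1 with simplices:

  0-simplices (2): A, B
  1-simplices (1): AB

so the chain groups are C_0 ≅ Z^2, C_1 ≅ Z^1.

The boundary map ∂_1: C_1 → C_0 maps an edge to its endpoints' difference, ∂[p,q] = q − p. For instance
  ∂AB = B − A.
As a 2×1 matrix over Z this has rank 1, with invariant factors (1).

Now H_k = ker ∂_k / im ∂_{k+1}, so:

  H_1: rank ker ∂_1 − rank ∂_2 = (1 − 1) − 0 = 0, and there is no ∂_2, so H_1 = 0.

(K is a triangulation of the 1-simplex.)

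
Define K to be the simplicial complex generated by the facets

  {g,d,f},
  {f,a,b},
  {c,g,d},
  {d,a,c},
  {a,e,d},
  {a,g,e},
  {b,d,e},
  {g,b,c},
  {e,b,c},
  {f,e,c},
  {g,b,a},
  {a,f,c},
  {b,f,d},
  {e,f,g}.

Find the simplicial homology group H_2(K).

H_2 = Z.

Take the total order a < b < c < d < e < f < g on the vertex set. Then K (dimension 2) consists of the simplices:

  0-simplices (7): a, b, c, d, e, f, g
  1-simplices (21): ab, ac, ad, ae, af, ag, bc, bd, be, bf, bg, cd, ce, cf, cg, de, df, dg, ef, eg, fg
  2-simplices (14): abf, abg, acd, acf, ade, aeg, bce, bcg, bde, bdf, cdg, cef, dfg, efg

Hence C_0 ≅ Z^7, C_1 ≅ Z^21, C_2 ≅ Z^14.

Boundary ∂_1: C_1 → C_0 is given by ∂[p,q] = [q] − [p].
As a 7×21 matrix over Z this has rank 6, with invariant factors (1,1,1,1,1,1).

∂_2: C_2 → C_1 sends each 2-simplex [p,q,r] to [q,r] − [p,r] + [p,q]. For instance
  ∂bdf = df − bf + bd,
  ∂cef = ef − cf + ce.
As a 21×14 matrix over Z this has rank 13, with invariant factors (1,1,1,1,1,1,1,1,1,1,1,1,1).

Reading off H_k = ker ∂_k / im ∂_{k+1}:

  H_2: rank ker ∂_2 − rank ∂_3 = (14 − 13) − 0 = 1, and there is no ∂_3, so H_2 = Z.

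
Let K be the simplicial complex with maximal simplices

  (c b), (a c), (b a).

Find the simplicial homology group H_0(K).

Order the vertices as a < b < c. Listing each simplex with vertices in this order, K has dimension 1 with simplices:

  0-simplices (3): a, b, c
  1-simplices (3): ab, ac, bc

so the chain groups are C_0 ≅ Z^3, C_1 ≅ Z^3.

Boundary ∂_1: C_1 → C_0 sends each edge [p,q] (with p < q) to q − p. For instance
  ∂ab = b − a.
The 3×3 boundary matrix has rank 2 and Smith normal form diag(1,1).

Now H_k = ker ∂_k / im ∂_{k+1}, so:

  H_0: rank C_0 − rank ∂_1 = 3 − 2 = 1, and the invariant factors of ∂_1 are all 1, so H_0 ≅ Z.

H_0 ≅ Z.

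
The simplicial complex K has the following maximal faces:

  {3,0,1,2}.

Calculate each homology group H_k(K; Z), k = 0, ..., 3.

K has 4 vertices, 6 edges, 4 triangles, 1 3-simplex.
rank ∂_0 = 0, rank ∂_1 = 3 ⇒ b_0 = 4 − 0 − 3 = 1; all invariant factors of ∂_1 are 1 so no torsion. So H_0 ≅ Z.
rank ∂_1 = 3, rank ∂_2 = 3 ⇒ b_1 = 6 − 3 − 3 = 0; all invariant factors of ∂_2 are 1 so no torsion. So H_1 ≅ 0.
rank ∂_2 = 3, rank ∂_3 = 1 ⇒ b_2 = 4 − 3 − 1 = 0; all invariant factors of ∂_3 are 1 so no torsion. So H_2 ≅ 0.
rank ∂_3 = 1, rank ∂_4 = 0 ⇒ b_3 = 1 − 1 − 0 = 0. So H_3 ≅ 0.

H_0 ≅ Z,  H_1 = 0,  H_2 = 0,  H_3 = 0.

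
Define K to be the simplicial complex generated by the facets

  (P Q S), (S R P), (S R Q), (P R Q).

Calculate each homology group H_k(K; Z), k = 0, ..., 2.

Fix the vertex order P < Q < R < S and write every simplex with vertices in increasing order. Then dim K = 2 and the simplices of K are:

  0-simplices (4): P, Q, R, S
  1-simplices (6): PQ, PR, PS, QR, QS, RS
  2-simplices (4): PQR, PQS, PRS, QRS

Hence C_0 ≅ Z^4, C_1 ≅ Z^6, C_2 ≅ Z^4.

Boundary ∂_1: C_1 → C_0 sends each edge [p,q] (with p < q) to q − p. For instance
  ∂PS = S − P.
The 4×6 boundary matrix has rank 3 and Smith normal form diag(1,1,1).

∂_2: C_2 → C_1 sends each 2-simplex [p,q,r] to [q,r] − [p,r] + [p,q]. For instance
  ∂PQS = QS − PS + PQ,
  ∂PRS = RS − PS + PR.
The 6×4 boundary matrix has rank 3 and Smith normal form diag(1,1,1).

From H_k ≅ ker(∂_k) / im(∂_{k+1}) we obtain:

  H_0: rank C_0 − rank ∂_1 = 4 − 3 = 1, and the invariant factors of ∂_1 are all 1, so H_0 = Z.
  H_1: rank ker ∂_1 − rank ∂_2 = (6 − 3) − 3 = 0, and the invariant factors of ∂_2 are all 1, so H_1 = 0.
  H_2: rank ker ∂_2 − rank ∂_3 = (4 − 3) − 0 = 1, and there is no ∂_3, so H_2 = Z.

As a check, the Euler characteristic is 4 − 6 + 4 = 2, which agrees with 1 − 0 + 1 = 2.

H_0 = Z,  H_1 = 0,  H_2 = Z.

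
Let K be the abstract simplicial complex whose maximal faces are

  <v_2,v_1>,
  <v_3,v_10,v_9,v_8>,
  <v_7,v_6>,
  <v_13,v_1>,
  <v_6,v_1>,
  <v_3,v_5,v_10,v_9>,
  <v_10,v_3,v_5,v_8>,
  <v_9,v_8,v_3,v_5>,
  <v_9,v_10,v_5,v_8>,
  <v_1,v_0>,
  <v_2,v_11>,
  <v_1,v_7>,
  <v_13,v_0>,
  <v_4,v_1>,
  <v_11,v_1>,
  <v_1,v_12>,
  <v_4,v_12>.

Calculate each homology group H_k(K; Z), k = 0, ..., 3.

We work with the vertex ordering v_0 < v_1 < v_2 < v_3 < v_4 < v_5 < v_6 < v_7 < v_8 < v_9 < v_10 < v_11 < v_12 < v_13. The simplices of K, each written with vertices in increasing order, are:

  0-simplices (14): [v_0], [v_1], [v_2], [v_3], [v_4], [v_5], [v_6], [v_7], [v_8], [v_9], [v_10], [v_11], [v_12], [v_13]
  1-simplices (22): (22 of them)
  2-simplices (10): [v_3,v_5,v_8], [v_3,v_5,v_9], [v_3,v_5,v_10], [v_3,v_8,v_9], [v_3,v_8,v_10], [v_3,v_9,v_10], [v_5,v_8,v_9], [v_5,v_8,v_10], [v_5,v_9,v_10], [v_8,v_9,v_10]
  3-simplices (5): [v_3,v_5,v_8,v_9], [v_3,v_5,v_8,v_10], [v_3,v_5,v_9,v_10], [v_3,v_8,v_9,v_10], [v_5,v_8,v_9,v_10]

Hence C_0 ≅ Z^14, C_1 ≅ Z^22, C_2 ≅ Z^10, C_3 ≅ Z^5.

The boundary map ∂_1: C_1 → C_0 maps an edge to its endpoints' difference, ∂[p,q] = q − p. For instance
  ∂[v_5,v_9] = [v_9] − [v_5].
As a 14×22 matrix over Z this has rank 12, with invariant factors (1,1,1,1,1,1,1,1,1,1,1,1).

∂_2: C_2 → C_1 acts by ∂[p,q,r] = [q,r] − [p,r] + [p,q]. For instance
  ∂[v_3,v_5,v_8] = [v_5,v_8] − [v_3,v_8] + [v_3,v_5],
  ∂[v_5,v_8,v_9] = [v_8,v_9] − [v_5,v_9] + [v_5,v_8].
As a 22×10 matrix over Z this has rank 6, with invariant factors (1,1,1,1,1,1).

∂_3: C_3 → C_2 sends each 3-simplex σ to the alternating sum Σ_i (−1)^i (σ with its i-th vertex removed). For instance
  ∂[v_3,v_5,v_9,v_10] = [v_5,v_9,v_10] − [v_3,v_9,v_10] + [v_3,v_5,v_10] − [v_3,v_5,v_9],
  ∂[v_3,v_5,v_8,v_10] = [v_5,v_8,v_10] − [v_3,v_8,v_10] + [v_3,v_5,v_10] − [v_3,v_5,v_8].
This gives a 10×5 integer matrix of rank 4; reducing to Smith normal form yields diagonal entries (1,1,1,1).

From H_k ≅ ker(∂_k) / im(∂_{k+1}) we obtain:

  H_0: rank C_0 − rank ∂_1 = 14 − 12 = 2, and the invariant factors of ∂_1 are all 1, so H_0 ≅ Z^2.
  H_1: rank ker ∂_1 − rank ∂_2 = (22 − 12) − 6 = 4, and the invariant factors of ∂_2 are all 1, so H_1 ≅ Z^4.
  H_2: rank ker ∂_2 − rank ∂_3 = (10 − 6) − 4 = 0, and the invariant factors of ∂_3 are all 1, so H_2 ≅ 0.
  H_3: rank ker ∂_3 − rank ∂_4 = (5 − 4) − 0 = 1, and there is no ∂_4, so H_3 ≅ Z.

(K is a triangulation of the disjoint union of the 3-sphere S^3 and a wedge of 4 circles.)

H_0 = Z^2,  H_1 = Z^4,  H_2 = 0,  H_3 = Z.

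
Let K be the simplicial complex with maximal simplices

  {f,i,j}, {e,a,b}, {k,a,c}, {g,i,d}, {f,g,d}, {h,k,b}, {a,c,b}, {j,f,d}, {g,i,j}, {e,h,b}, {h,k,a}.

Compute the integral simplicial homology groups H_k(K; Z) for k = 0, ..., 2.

Fix the vertex order a < b < c < d < e < f < g < h < i < j < k and write every simplex with vertices in increasing order. Then dim K = 2 and the simplices of K are:

  0-simplices (11): a, b, c, d, e, f, g, h, i, j, k
  1-simplices (22): ab, ac, ae, ah, ak, bc, be, bh, bk, ck, df, dg, di, dj, eh, fg, fi, fj, gi, gj, hk, ij
  2-simplices (11): abc, abe, ack, ahk, beh, bhk, dfg, dfj, dgi, fij, gij

so the chain groups are C_0 ≅ Z^11, C_1 ≅ Z^22, C_2 ≅ Z^11.

∂_1: C_1 → C_0 sends each edge [p,q] (with p < q) to q − p. For instance
  ∂ac = c − a.
This gives a 11×22 integer matrix of rank 9; reducing to Smith normal form yields diagonal entries (1,1,1,1,1,1,1,1,1).

The boundary map ∂_2: C_2 → C_1 sends each 2-simplex [p,q,r] to [q,r] − [p,r] + [p,q]. For instance
  ∂dfg = fg − dg + df,
  ∂abe = be − ae + ab.
As a 22×11 matrix over Z this has rank 11, with invariant factors (1,1,1,1,1,1,1,1,1,1,1).

Computing H_k = (kernel of ∂_k) / (image of ∂_{k+1}):

  H_0: rank C_0 − rank ∂_1 = 11 − 9 = 2, and the invariant factors of ∂_1 are all 1, so H_0 ≅ Z^2.
  H_1: rank ker ∂_1 − rank ∂_2 = (22 − 9) − 11 = 2, and the invariant factors of ∂_2 are all 1, so H_1 ≅ Z^2.
  H_2: rank ker ∂_2 − rank ∂_3 = (11 − 11) − 0 = 0, and there is no ∂_3, so H_2 ≅ 0.

H_0 = Z^2,  H_1 = Z^2,  H_2 = 0.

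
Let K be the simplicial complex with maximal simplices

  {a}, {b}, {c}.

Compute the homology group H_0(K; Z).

H_0 = Z^3.

We work with the vertex ordering a < b < c. The simplices of K, each written with vertices in increasing order, are:

  0-simplices (3): a, b, c

giving chain groups C_0 ≅ Z^3.

Computing H_k = (kernel of ∂_k) / (image of ∂_{k+1}):

  H_0: rank C_0 − rank ∂_1 = 3 − 0 = 3, and there is no ∂_1, so H_0 = Z^3.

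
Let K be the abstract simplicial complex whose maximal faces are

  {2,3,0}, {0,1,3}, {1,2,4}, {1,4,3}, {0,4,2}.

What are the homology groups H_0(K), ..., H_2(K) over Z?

H_0 = Z,  H_1 = Z,  H_2 = 0.

Take the total order 0 < 1 < 2 < 3 < 4 on the vertex set. Then K (dimension 2) consists of the simplices:

  0-simplices (5): [0], [1], [2], [3], [4]
  1-simplices (10): [0,1], [0,2], [0,3], [0,4], [1,2], [1,3], [1,4], [2,3], [2,4], [3,4]
  2-simplices (5): [0,1,3], [0,2,3], [0,2,4], [1,2,4], [1,3,4]

Hence C_0 ≅ Z^5, C_1 ≅ Z^10, C_2 ≅ Z^5.

Boundary ∂_1: C_1 → C_0 sends each edge [p,q] (with p < q) to q − p. For instance
  ∂[1,3] = [3] − [1].
The 5×10 boundary matrix has rank 4 and Smith normal form diag(1,1,1,1).

The boundary map ∂_2: C_2 → C_1 sends each 2-simplex [p,q,r] to [q,r] − [p,r] + [p,q]. For instance
  ∂[1,2,4] = [2,4] − [1,4] + [1,2],
  ∂[1,3,4] = [3,4] − [1,4] + [1,3].
This gives a 10×5 integer matrix of rank 5; reducing to Smith normal form yields diagonal entries (1,1,1,1,1).

Now H_k = ker ∂_k / im ∂_{k+1}, so:

  H_0: rank C_0 − rank ∂_1 = 5 − 4 = 1, and the invariant factors of ∂_1 are all 1, so H_0 = Z.
  H_1: rank ker ∂_1 − rank ∂_2 = (10 − 4) − 5 = 1, and the invariant factors of ∂_2 are all 1, so H_1 = Z.
  H_2: rank ker ∂_2 − rank ∂_3 = (5 − 5) − 0 = 0, and there is no ∂_3, so H_2 = 0.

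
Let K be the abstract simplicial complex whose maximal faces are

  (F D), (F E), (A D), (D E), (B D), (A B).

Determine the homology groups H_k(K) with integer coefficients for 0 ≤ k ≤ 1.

We work with the vertex ordering A < B < D < E < F. The simplices of K, each written with vertices in increasing order, are:

  0-simplices (5): A, B, D, E, F
  1-simplices (6): AB, AD, BD, DE, DF, EF

Hence C_0 ≅ Z^5, C_1 ≅ Z^6.

∂_1: C_1 → C_0 sends each edge [p,q] (with p < q) to q − p.
As a 5×6 matrix over Z this has rank 4, with invariant factors (1,1,1,1).

Reading off H_k = ker ∂_k / im ∂_{k+1}:

  H_0: rank C_0 − rank ∂_1 = 5 − 4 = 1, and the invariant factors of ∂_1 are all 1, so H_0 = Z.
  H_1: rank ker ∂_1 − rank ∂_2 = (6 − 4) − 0 = 2, and there is no ∂_2, so H_1 = Z^2.

H_0 ≅ Z,  H_1 ≅ Z^2.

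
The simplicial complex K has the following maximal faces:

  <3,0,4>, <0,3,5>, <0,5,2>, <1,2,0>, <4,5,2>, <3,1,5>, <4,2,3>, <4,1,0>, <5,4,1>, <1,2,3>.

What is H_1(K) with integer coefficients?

Take the total order 0 < 1 < 2 < 3 < 4 < 5 on the vertex set. Then K (dimension 2) consists of the simplices:

  0-simplices (6): [0], [1], [2], [3], [4], [5]
  1-simplices (15): [0,1], [0,2], [0,3], [0,4], [0,5], [1,2], [1,3], [1,4], [1,5], [2,3], [2,4], [2,5], [3,4], [3,5], [4,5]
  2-simplices (10): [0,1,2], [0,1,4], [0,2,5], [0,3,4], [0,3,5], [1,2,3], [1,3,5], [1,4,5], [2,3,4], [2,4,5]

Hence C_0 ≅ Z^6, C_1 ≅ Z^15, C_2 ≅ Z^10.

∂_1: C_1 → C_0 is given by ∂[p,q] = [q] − [p]. For instance
  ∂[0,5] = [5] − [0].
This gives a 6×15 integer matrix of rank 5; reducing to Smith normal form yields diagonal entries (1,1,1,1,1).

∂_2: C_2 → C_1 maps a triangle to the signed sum of its edges. For instance
  ∂[1,3,5] = [3,5] − [1,5] + [1,3],
  ∂[2,4,5] = [4,5] − [2,5] + [2,4].
As a 15×10 matrix over Z this has rank 10, with invariant factors (1,1,1,1,1,1,1,1,1,2).

From H_k ≅ ker(∂_k) / im(∂_{k+1}) we obtain:

  H_1: rank ker ∂_1 − rank ∂_2 = (15 − 5) − 10 = 0, and ∂_2 has invariant factor 2 > 1, so H_1 = Z_2.

(K is a triangulation of the real projective plane RP^2.)

H_1 = Z_2.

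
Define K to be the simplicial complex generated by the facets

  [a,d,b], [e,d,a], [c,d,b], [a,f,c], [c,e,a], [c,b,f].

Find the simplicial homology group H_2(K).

H_2 ≅ 0.

Take the total order a < b < c < d < e < f on the vertex set. Then K (dimension 2) consists of the simplices:

  0-simplices (6): a, b, c, d, e, f
  1-simplices (12): ab, ac, ad, ae, af, bc, bd, bf, cd, ce, cf, de
  2-simplices (6): abd, ace, acf, ade, bcd, bcf

Hence C_0 ≅ Z^6, C_1 ≅ Z^12, C_2 ≅ Z^6.

Boundary ∂_1: C_1 → C_0 maps an edge to its endpoints' difference, ∂[p,q] = q − p. For instance
  ∂cd = d − c.
This gives a 6×12 integer matrix of rank 5; reducing to Smith normal form yields diagonal entries (1,1,1,1,1).

Boundary ∂_2: C_2 → C_1 acts by ∂[p,q,r] = [q,r] − [p,r] + [p,q]. For instance
  ∂bcf = cf − bf + bc,
  ∂abd = bd − ad + ab.
This gives a 12×6 integer matrix of rank 6; reducing to Smith normal form yields diagonal entries (1,1,1,1,1,1).

Computing H_k = (kernel of ∂_k) / (image of ∂_{k+1}):

  H_2: rank ker ∂_2 − rank ∂_3 = (6 − 6) − 0 = 0, and there is no ∂_3, so H_2 ≅ 0.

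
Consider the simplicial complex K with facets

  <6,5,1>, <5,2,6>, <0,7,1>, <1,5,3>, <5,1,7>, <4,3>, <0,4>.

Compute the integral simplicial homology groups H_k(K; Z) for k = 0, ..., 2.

H_0 ≅ Z,  H_1 ≅ Z,  H_2 = 0.

We work with the vertex ordering 0 < 1 < 2 < 3 < 4 < 5 < 6 < 7. The simplices of K, each written with vertices in increasing order, are:

  0-simplices (8): [0], [1], [2], [3], [4], [5], [6], [7]
  1-simplices (13): [0,1], [0,4], [0,7], [1,3], [1,5], [1,6], [1,7], [2,5], [2,6], [3,4], [3,5], [5,6], [5,7]
  2-simplices (5): [0,1,7], [1,3,5], [1,5,6], [1,5,7], [2,5,6]

Hence C_0 ≅ Z^8, C_1 ≅ Z^13, C_2 ≅ Z^5.

∂_1: C_1 → C_0 sends each edge [p,q] (with p < q) to q − p.
The resulting 8×13 matrix has rank 7, and its Smith normal form has invariant factors (1,1,1,1,1,1,1).

∂_2: C_2 → C_1 maps a triangle to the signed sum of its edges. For instance
  ∂[1,3,5] = [3,5] − [1,5] + [1,3],
  ∂[2,5,6] = [5,6] − [2,6] + [2,5].
The resulting 13×5 matrix has rank 5, and its Smith normal form has invariant factors (1,1,1,1,1).

Computing H_k = (kernel of ∂_k) / (image of ∂_{k+1}):

  H_0: rank C_0 − rank ∂_1 = 8 − 7 = 1, and the invariant factors of ∂_1 are all 1, so H_0 = Z.
  H_1: rank ker ∂_1 − rank ∂_2 = (13 − 7) − 5 = 1, and the invariant factors of ∂_2 are all 1, so H_1 = Z.
  H_2: rank ker ∂_2 − rank ∂_3 = (5 − 5) − 0 = 0, and there is no ∂_3, so H_2 = 0.

As a check, the Euler characteristic is 8 − 13 + 5 = 0, which agrees with 1 − 1 + 0 = 0.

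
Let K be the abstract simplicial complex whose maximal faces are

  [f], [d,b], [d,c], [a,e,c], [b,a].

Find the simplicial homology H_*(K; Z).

Fix the vertex order a < b < c < d < e < f and write every simplex with vertices in increasing order. Then dim K = 2 and the simplices of K are:

  0-simplices (6): a, b, c, d, e, f
  1-simplices (6): ab, ac, ae, bd, cd, ce
  2-simplices (1): ace

so the chain groups are C_0 ≅ Z^6, C_1 ≅ Z^6, C_2 ≅ Z^1.

∂_1: C_1 → C_0 sends each edge [p,q] (with p < q) to q − p. For instance
  ∂cd = d − c.
The resulting 6×6 matrix has rank 4, and its Smith normal form has invariant factors (1,1,1,1).

The boundary map ∂_2: C_2 → C_1 acts by ∂[p,q,r] = [q,r] − [p,r] + [p,q]. For instance
  ∂ace = ce − ae + ac.
The 6×1 boundary matrix has rank 1 and Smith normal form diag(1).

Now H_k = ker ∂_k / im ∂_{k+1}, so:

  H_0: rank C_0 − rank ∂_1 = 6 − 4 = 2, and the invariant factors of ∂_1 are all 1, so H_0 = Z^2.
  H_1: rank ker ∂_1 − rank ∂_2 = (6 − 4) − 1 = 1, and the invariant factors of ∂_2 are all 1, so H_1 = Z.
  H_2: rank ker ∂_2 − rank ∂_3 = (1 − 1) − 0 = 0, and there is no ∂_3, so H_2 = 0.

H_0 = Z^2,  H_1 = Z,  H_2 = 0.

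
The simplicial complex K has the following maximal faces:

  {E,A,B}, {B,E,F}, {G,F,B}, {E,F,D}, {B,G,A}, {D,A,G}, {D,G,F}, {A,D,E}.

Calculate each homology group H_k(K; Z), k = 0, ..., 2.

K has 6 vertices, 12 edges, 8 triangles.
rank ∂_0 = 0, rank ∂_1 = 5 ⇒ b_0 = 6 − 0 − 5 = 1; all invariant factors of ∂_1 are 1 so no torsion. So H_0 = Z.
rank ∂_1 = 5, rank ∂_2 = 7 ⇒ b_1 = 12 − 5 − 7 = 0; all invariant factors of ∂_2 are 1 so no torsion. So H_1 = 0.
rank ∂_2 = 7, rank ∂_3 = 0 ⇒ b_2 = 8 − 7 − 0 = 1. So H_2 = Z.

H_0 = Z,  H_1 = 0,  H_2 = Z.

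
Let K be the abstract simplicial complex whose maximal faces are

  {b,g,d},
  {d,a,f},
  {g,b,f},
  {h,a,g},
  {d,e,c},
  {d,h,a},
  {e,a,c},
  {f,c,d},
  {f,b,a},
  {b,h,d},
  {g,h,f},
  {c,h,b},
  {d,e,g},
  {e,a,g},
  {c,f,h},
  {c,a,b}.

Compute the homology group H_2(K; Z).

H_2 ≅ Z.

Take the total order a < b < c < d < e < f < g < h on the vertex set. Then K (dimension 2) consists of the simplices:

  0-simplices (8): a, b, c, d, e, f, g, h
  1-simplices (24): ab, ac, ad, ae, af, ag, ah, bc, bd, bf, bg, bh, cd, ce, cf, ch, de, df, dg, dh, eg, fg, fh, gh
  2-simplices (16): abc, abf, ace, adf, adh, aeg, agh, bch, bdg, bdh, bfg, cde, cdf, cfh, deg, fgh

giving chain groups C_0 ≅ Z^8, C_1 ≅ Z^24, C_2 ≅ Z^16.

The boundary map ∂_1: C_1 → C_0 maps an edge to its endpoints' difference, ∂[p,q] = q − p.
The 8×24 boundary matrix has rank 7 and Smith normal form diag(1,1,1,1,1,1,1).

∂_2: C_2 → C_1 maps a triangle to the signed sum of its edges. For instance
  ∂adf = df − af + ad,
  ∂fgh = gh − fh + fg.
The 24×16 boundary matrix has rank 15 and Smith normal form diag(1,1,1,1,1,1,1,1,1,1,1,1,1,1,1).

Reading off H_k = ker ∂_k / im ∂_{k+1}:

  H_2: rank ker ∂_2 − rank ∂_3 = (16 − 15) − 0 = 1, and there is no ∂_3, so H_2 = Z.

(K is a triangulation of the torus T^2.)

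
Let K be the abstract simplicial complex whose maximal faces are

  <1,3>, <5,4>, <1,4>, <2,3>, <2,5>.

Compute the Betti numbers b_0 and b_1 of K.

Take the total order 1 < 2 < 3 < 4 < 5 on the vertex set. Then K (dimension 1) consists of the simplices:

  0-simplices (5): [1], [2], [3], [4], [5]
  1-simplices (5): [1,3], [1,4], [2,3], [2,5], [4,5]

giving chain groups C_0 ≅ Z^5, C_1 ≅ Z^5.

The boundary map ∂_1: C_1 → C_0 is given by ∂[p,q] = [q] − [p].
As a 5×5 matrix over Z this has rank 4, with invariant factors (1,1,1,1).

Reading off H_k = ker ∂_k / im ∂_{k+1}:

  H_0: rank C_0 − rank ∂_1 = 5 − 4 = 1, and the invariant factors of ∂_1 are all 1, so H_0 = Z.
  H_1: rank ker ∂_1 − rank ∂_2 = (5 − 4) − 0 = 1, and there is no ∂_2, so H_1 = Z.

As a check, the Euler characteristic is 5 − 5 = 0, which agrees with 1 − 1 = 0.

Hence the Betti numbers are b_0 = 1, b_1 = 1.

b_0 = 1, b_1 = 1.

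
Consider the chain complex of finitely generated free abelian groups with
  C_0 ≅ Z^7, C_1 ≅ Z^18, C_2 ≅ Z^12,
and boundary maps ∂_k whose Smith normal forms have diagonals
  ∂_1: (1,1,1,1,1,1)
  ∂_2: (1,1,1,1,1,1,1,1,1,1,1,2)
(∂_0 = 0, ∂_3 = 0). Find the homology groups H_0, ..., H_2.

H_0: b_0 = 7 − 0 − 6 = 1; torsion from ∂_1 factors > 1: none. So H_0 ≅ Z.
H_1: b_1 = 18 − 6 − 12 = 0; torsion from ∂_2 factors > 1: [2]. So H_1 ≅ Z/2.
H_2: b_2 = 12 − 12 − 0 = 0; torsion from ∂_3 factors > 1: none. So H_2 ≅ 0.

H_0 ≅ Z,  H_1 ≅ Z/2,  H_2 = 0.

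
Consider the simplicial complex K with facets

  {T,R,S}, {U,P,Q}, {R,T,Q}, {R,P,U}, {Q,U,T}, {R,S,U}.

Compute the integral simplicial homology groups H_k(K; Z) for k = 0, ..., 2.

Order the vertices as P < Q < R < S < T < U. Listing each simplex with vertices in this order, K has dimension 2 with simplices:

  0-simplices (6): P, Q, R, S, T, U
  1-simplices (12): PQ, PR, PU, QR, QT, QU, RS, RT, RU, ST, SU, TU
  2-simplices (6): PQU, PRU, QRT, QTU, RST, RSU

so the chain groups are C_0 ≅ Z^6, C_1 ≅ Z^12, C_2 ≅ Z^6.

Boundary ∂_1: C_1 → C_0 maps an edge to its endpoints' difference, ∂[p,q] = q − p.
This gives a 6×12 integer matrix of rank 5; reducing to Smith normal form yields diagonal entries (1,1,1,1,1).

∂_2: C_2 → C_1 sends each 2-simplex [p,q,r] to [q,r] − [p,r] + [p,q]. For instance
  ∂QTU = TU − QU + QT,
  ∂RSU = SU − RU + RS.
This gives a 12×6 integer matrix of rank 6; reducing to Smith normal form yields diagonal entries (1,1,1,1,1,1).

Computing H_k = (kernel of ∂_k) / (image of ∂_{k+1}):

  H_0: rank C_0 − rank ∂_1 = 6 − 5 = 1, and the invariant factors of ∂_1 are all 1, so H_0 ≅ Z.
  H_1: rank ker ∂_1 − rank ∂_2 = (12 − 5) − 6 = 1, and the invariant factors of ∂_2 are all 1, so H_1 ≅ Z.
  H_2: rank ker ∂_2 − rank ∂_3 = (6 − 6) − 0 = 0, and there is no ∂_3, so H_2 ≅ 0.

As a check, the Euler characteristic is 6 − 12 + 6 = 0, which agrees with 1 − 1 + 0 = 0.
(K is a triangulation of the cylinder S^1 x I.)

H_0 = Z,  H_1 = Z,  H_2 = 0.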